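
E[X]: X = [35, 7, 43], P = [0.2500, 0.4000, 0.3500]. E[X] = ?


E[X] = 35*0.2500 + 7*0.4000 + 43*0.3500
= 8.7500 + 2.8000 + 15.0500
= 26.6000

E[X] = 26.6000


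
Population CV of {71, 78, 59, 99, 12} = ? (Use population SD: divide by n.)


Mean = 63.8000
SD = 28.9786
CV = (28.9786/63.8000)*100 = 45.4210%

CV = 45.4210%


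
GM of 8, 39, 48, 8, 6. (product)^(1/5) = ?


Product = 8 × 39 × 48 × 8 × 6 = 718848
GM = 718848^(1/5) = 14.8364

GM = 14.8364


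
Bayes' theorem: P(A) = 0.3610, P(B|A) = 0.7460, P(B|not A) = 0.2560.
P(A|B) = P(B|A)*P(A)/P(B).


P(B) = P(B|A)*P(A) + P(B|A')*P(A')
= 0.7460*0.3610 + 0.2560*0.6390
= 0.269306 + 0.163584 = 0.432890
P(A|B) = 0.269306/0.432890 = 0.6221

P(A|B) = 0.6221


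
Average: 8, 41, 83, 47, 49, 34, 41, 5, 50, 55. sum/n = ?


Sum = 8 + 41 + 83 + 47 + 49 + 34 + 41 + 5 + 50 + 55 = 413
n = 10
Mean = 413/10 = 41.3000

Mean = 41.3000


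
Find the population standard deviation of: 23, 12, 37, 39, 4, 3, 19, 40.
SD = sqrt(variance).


Mean = 22.1250
Variance = 204.1094
SD = sqrt(204.1094) = 14.2867

SD = 14.2867


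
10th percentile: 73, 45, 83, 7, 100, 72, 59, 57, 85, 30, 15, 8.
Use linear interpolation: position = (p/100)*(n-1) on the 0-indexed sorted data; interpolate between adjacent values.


Sorted: 7, 8, 15, 30, 45, 57, 59, 72, 73, 83, 85, 100
n = 12
Index = 10/100 * 11 = 1.1000
Lower = data[1] = 8, Upper = data[2] = 15
P10 = 8 + 0.1000*(7) = 8.7000

P10 = 8.7000


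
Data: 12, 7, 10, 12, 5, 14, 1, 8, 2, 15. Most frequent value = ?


Frequencies: 1:1, 2:1, 5:1, 7:1, 8:1, 10:1, 12:2, 14:1, 15:1
Max frequency = 2
Mode = 12

Mode = 12


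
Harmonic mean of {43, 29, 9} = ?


Sum of reciprocals = 1/43 + 1/29 + 1/9 = 0.168850
HM = 3/0.168850 = 17.7673

HM = 17.7673


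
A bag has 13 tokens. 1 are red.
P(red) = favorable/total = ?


P = 1/13 = 0.0769

P = 0.0769


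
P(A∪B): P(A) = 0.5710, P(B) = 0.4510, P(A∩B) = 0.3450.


P(A∪B) = 0.5710 + 0.4510 - 0.3450
= 1.0220 - 0.3450
= 0.6770

P(A∪B) = 0.6770


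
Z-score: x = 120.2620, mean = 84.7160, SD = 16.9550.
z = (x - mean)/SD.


z = (120.2620 - 84.7160)/16.9550
= 35.5460/16.9550
= 2.0965

z = 2.0965


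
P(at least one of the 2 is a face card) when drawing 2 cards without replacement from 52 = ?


P(at least one) = 1 - P(none)
P(none) = (40/52) × (39/51) = 0.588235
P(at least one) = 1 - 0.588235 = 0.4118

P = 0.4118


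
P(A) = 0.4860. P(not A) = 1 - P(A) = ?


P(not A) = 1 - 0.4860 = 0.5140

P(not A) = 0.5140


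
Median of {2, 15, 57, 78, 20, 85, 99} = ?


Sorted: 2, 15, 20, 57, 78, 85, 99
n = 7 (odd)
Middle value = 57

Median = 57


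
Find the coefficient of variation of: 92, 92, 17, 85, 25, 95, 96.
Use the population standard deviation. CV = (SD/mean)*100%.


Mean = 71.7143
SD = 32.3097
CV = (32.3097/71.7143)*100 = 45.0534%

CV = 45.0534%


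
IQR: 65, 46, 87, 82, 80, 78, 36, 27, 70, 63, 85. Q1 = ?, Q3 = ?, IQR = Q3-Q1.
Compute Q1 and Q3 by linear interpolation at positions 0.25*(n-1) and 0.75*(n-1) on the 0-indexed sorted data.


Sorted: 27, 36, 46, 63, 65, 70, 78, 80, 82, 85, 87
Q1 (25th %ile) = 54.5000
Q3 (75th %ile) = 81.0000
IQR = 81.0000 - 54.5000 = 26.5000

IQR = 26.5000


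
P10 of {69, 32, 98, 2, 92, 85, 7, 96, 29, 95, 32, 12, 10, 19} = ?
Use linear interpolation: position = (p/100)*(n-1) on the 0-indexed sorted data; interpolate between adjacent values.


Sorted: 2, 7, 10, 12, 19, 29, 32, 32, 69, 85, 92, 95, 96, 98
n = 14
Index = 10/100 * 13 = 1.3000
Lower = data[1] = 7, Upper = data[2] = 10
P10 = 7 + 0.3000*(3) = 7.9000

P10 = 7.9000


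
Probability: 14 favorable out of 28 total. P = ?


P = 14/28 = 0.5000

P = 0.5000


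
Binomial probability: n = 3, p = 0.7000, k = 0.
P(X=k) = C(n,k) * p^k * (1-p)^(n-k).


C(3,0) = 1
p^0 = 1.000000
(1-p)^3 = 0.027000
P = 1 * 1.000000 * 0.027000 = 0.0270

P(X=0) = 0.0270


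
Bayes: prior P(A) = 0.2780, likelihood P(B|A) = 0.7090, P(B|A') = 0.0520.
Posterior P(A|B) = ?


P(B) = P(B|A)*P(A) + P(B|A')*P(A')
= 0.7090*0.2780 + 0.0520*0.7220
= 0.197102 + 0.037544 = 0.234646
P(A|B) = 0.197102/0.234646 = 0.8400

P(A|B) = 0.8400


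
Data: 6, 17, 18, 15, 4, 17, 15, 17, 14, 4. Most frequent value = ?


Frequencies: 4:2, 6:1, 14:1, 15:2, 17:3, 18:1
Max frequency = 3
Mode = 17

Mode = 17


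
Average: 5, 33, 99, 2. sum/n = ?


Sum = 5 + 33 + 99 + 2 = 139
n = 4
Mean = 139/4 = 34.7500

Mean = 34.7500


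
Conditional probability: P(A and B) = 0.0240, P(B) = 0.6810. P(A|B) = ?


P(A|B) = 0.0240/0.6810 = 0.0352

P(A|B) = 0.0352


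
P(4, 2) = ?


P(4,2) = 4!/2!
= 24/2
= 12

P(4,2) = 12


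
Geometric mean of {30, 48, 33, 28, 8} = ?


Product = 30 × 48 × 33 × 28 × 8 = 10644480
GM = 10644480^(1/5) = 25.4346

GM = 25.4346


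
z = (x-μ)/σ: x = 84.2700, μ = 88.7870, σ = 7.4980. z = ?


z = (84.2700 - 88.7870)/7.4980
= -4.5170/7.4980
= -0.6024

z = -0.6024


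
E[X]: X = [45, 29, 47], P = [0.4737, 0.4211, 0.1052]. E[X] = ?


E[X] = 45*0.4737 + 29*0.4211 + 47*0.1052
= 21.3165 + 12.2119 + 4.9444
= 38.4728

E[X] = 38.4728


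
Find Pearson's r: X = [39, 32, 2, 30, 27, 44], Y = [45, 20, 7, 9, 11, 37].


Mean X = 29.0000, Mean Y = 21.5000
SD X = 13.341664, SD Y = 14.557358
Cov = 143.833333
r = 143.833333/(13.341664*14.557358) = 0.7406

r = 0.7406


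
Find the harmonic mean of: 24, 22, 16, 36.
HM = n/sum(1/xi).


Sum of reciprocals = 1/24 + 1/22 + 1/16 + 1/36 = 0.177399
HM = 4/0.177399 = 22.5480

HM = 22.5480


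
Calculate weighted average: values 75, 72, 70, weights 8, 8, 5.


Numerator = 75*8 + 72*8 + 70*5 = 1526
Denominator = 8 + 8 + 5 = 21
WM = 1526/21 = 72.6667

WM = 72.6667


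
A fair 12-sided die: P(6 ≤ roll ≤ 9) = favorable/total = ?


Favorable outcomes (6 ≤ roll ≤ 9): 4
Total outcomes = 12
P = 4/12 = 0.3333

P = 0.3333


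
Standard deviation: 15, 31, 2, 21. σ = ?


Mean = 17.2500
Variance = 110.1875
SD = sqrt(110.1875) = 10.4970

SD = 10.4970


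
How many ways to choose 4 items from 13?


C(13,4) = 13!/(4! × 9!)
= 6227020800/(24 × 362880)
= 715

C(13,4) = 715


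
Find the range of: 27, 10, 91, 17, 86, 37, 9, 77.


Max = 91, Min = 9
Range = 91 - 9 = 82

Range = 82


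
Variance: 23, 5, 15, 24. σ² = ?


Mean = 16.7500
Squared deviations: 39.0625, 138.0625, 3.0625, 52.5625
Sum = 232.7500
Variance = 232.7500/4 = 58.1875

Variance = 58.1875


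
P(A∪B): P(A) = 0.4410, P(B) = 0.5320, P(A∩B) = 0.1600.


P(A∪B) = 0.4410 + 0.5320 - 0.1600
= 0.9730 - 0.1600
= 0.8130

P(A∪B) = 0.8130


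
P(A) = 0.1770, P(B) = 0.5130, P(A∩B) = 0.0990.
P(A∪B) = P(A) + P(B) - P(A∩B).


P(A∪B) = 0.1770 + 0.5130 - 0.0990
= 0.6900 - 0.0990
= 0.5910

P(A∪B) = 0.5910


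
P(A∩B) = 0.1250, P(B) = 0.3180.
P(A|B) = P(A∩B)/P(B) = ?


P(A|B) = 0.1250/0.3180 = 0.3931

P(A|B) = 0.3931


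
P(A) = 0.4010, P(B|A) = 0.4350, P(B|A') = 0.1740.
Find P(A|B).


P(B) = P(B|A)*P(A) + P(B|A')*P(A')
= 0.4350*0.4010 + 0.1740*0.5990
= 0.174435 + 0.104226 = 0.278661
P(A|B) = 0.174435/0.278661 = 0.6260

P(A|B) = 0.6260


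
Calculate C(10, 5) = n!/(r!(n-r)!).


C(10,5) = 10!/(5! × 5!)
= 3628800/(120 × 120)
= 252

C(10,5) = 252


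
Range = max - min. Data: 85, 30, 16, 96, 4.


Max = 96, Min = 4
Range = 96 - 4 = 92

Range = 92


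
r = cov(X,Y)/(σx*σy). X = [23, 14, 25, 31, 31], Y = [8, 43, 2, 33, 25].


Mean X = 24.8000, Mean Y = 22.2000
SD X = 6.273755, SD Y = 15.276125
Cov = -23.760000
r = -23.760000/(6.273755*15.276125) = -0.2479

r = -0.2479


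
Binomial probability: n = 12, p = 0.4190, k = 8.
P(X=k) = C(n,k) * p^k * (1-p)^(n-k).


C(12,8) = 495
p^8 = 0.000950
(1-p)^4 = 0.113947
P = 495 * 0.000950 * 0.113947 = 0.0536

P(X=8) = 0.0536


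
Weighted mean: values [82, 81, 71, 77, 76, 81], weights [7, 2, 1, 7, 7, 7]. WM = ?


Numerator = 82*7 + 81*2 + 71*1 + 77*7 + 76*7 + 81*7 = 2445
Denominator = 7 + 2 + 1 + 7 + 7 + 7 = 31
WM = 2445/31 = 78.8710

WM = 78.8710


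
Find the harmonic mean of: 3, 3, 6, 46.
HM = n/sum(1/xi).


Sum of reciprocals = 1/3 + 1/3 + 1/6 + 1/46 = 0.855072
HM = 4/0.855072 = 4.6780

HM = 4.6780


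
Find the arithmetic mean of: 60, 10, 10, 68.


Sum = 60 + 10 + 10 + 68 = 148
n = 4
Mean = 148/4 = 37.0000

Mean = 37.0000


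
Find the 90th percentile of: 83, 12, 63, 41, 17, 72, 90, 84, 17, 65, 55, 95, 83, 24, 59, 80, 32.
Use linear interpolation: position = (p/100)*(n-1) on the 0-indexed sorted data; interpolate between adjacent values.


Sorted: 12, 17, 17, 24, 32, 41, 55, 59, 63, 65, 72, 80, 83, 83, 84, 90, 95
n = 17
Index = 90/100 * 16 = 14.4000
Lower = data[14] = 84, Upper = data[15] = 90
P90 = 84 + 0.4000*(6) = 86.4000

P90 = 86.4000


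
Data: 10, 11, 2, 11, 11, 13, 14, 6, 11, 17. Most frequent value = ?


Frequencies: 2:1, 6:1, 10:1, 11:4, 13:1, 14:1, 17:1
Max frequency = 4
Mode = 11

Mode = 11


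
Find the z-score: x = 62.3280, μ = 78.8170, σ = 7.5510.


z = (62.3280 - 78.8170)/7.5510
= -16.4890/7.5510
= -2.1837

z = -2.1837


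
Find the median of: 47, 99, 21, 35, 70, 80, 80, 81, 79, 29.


Sorted: 21, 29, 35, 47, 70, 79, 80, 80, 81, 99
n = 10 (even)
Middle values: 70 and 79
Median = (70+79)/2 = 74.5000

Median = 74.5000


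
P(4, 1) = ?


P(4,1) = 4!/3!
= 24/6
= 4

P(4,1) = 4


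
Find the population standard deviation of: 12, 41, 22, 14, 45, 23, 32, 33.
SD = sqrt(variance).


Mean = 27.7500
Variance = 126.4375
SD = sqrt(126.4375) = 11.2444

SD = 11.2444


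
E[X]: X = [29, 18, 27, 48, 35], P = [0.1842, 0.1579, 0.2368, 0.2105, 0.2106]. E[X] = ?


E[X] = 29*0.1842 + 18*0.1579 + 27*0.2368 + 48*0.2105 + 35*0.2106
= 5.3418 + 2.8422 + 6.3936 + 10.1040 + 7.3710
= 32.0526

E[X] = 32.0526


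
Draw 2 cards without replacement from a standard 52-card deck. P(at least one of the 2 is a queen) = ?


P(at least one) = 1 - P(none)
P(none) = (48/52) × (47/51) = 0.850679
P(at least one) = 1 - 0.850679 = 0.1493

P = 0.1493


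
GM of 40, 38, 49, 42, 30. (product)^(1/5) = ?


Product = 40 × 38 × 49 × 42 × 30 = 93844800
GM = 93844800^(1/5) = 39.3081

GM = 39.3081


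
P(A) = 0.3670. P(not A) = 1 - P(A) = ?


P(not A) = 1 - 0.3670 = 0.6330

P(not A) = 0.6330


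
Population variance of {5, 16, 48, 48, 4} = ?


Mean = 24.2000
Squared deviations: 368.6400, 67.2400, 566.4400, 566.4400, 408.0400
Sum = 1976.8000
Variance = 1976.8000/5 = 395.3600

Variance = 395.3600


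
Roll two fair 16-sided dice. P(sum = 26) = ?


Total outcomes = 16×16 = 256
Favorable (sum = 26): 7
P = 7/256 = 0.0273

P = 0.0273


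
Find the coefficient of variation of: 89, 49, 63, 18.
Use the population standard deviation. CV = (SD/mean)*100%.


Mean = 54.7500
SD = 25.6162
CV = (25.6162/54.7500)*100 = 46.7875%

CV = 46.7875%


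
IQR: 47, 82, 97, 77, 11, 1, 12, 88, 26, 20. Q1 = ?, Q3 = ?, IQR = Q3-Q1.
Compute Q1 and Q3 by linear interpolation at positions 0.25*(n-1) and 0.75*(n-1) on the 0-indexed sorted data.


Sorted: 1, 11, 12, 20, 26, 47, 77, 82, 88, 97
Q1 (25th %ile) = 14.0000
Q3 (75th %ile) = 80.7500
IQR = 80.7500 - 14.0000 = 66.7500

IQR = 66.7500


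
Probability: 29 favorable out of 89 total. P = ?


P = 29/89 = 0.3258

P = 0.3258


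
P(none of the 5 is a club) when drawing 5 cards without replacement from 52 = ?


P(no clubs) = (39/52) × (38/51) × (37/50) × (36/49) × (35/48)
= 0.2215

P = 0.2215


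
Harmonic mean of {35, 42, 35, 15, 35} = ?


Sum of reciprocals = 1/35 + 1/42 + 1/35 + 1/15 + 1/35 = 0.176190
HM = 5/0.176190 = 28.3784

HM = 28.3784


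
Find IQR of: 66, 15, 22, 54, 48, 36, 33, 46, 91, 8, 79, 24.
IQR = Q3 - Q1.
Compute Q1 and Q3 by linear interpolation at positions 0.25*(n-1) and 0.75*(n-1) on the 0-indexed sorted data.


Sorted: 8, 15, 22, 24, 33, 36, 46, 48, 54, 66, 79, 91
Q1 (25th %ile) = 23.5000
Q3 (75th %ile) = 57.0000
IQR = 57.0000 - 23.5000 = 33.5000

IQR = 33.5000


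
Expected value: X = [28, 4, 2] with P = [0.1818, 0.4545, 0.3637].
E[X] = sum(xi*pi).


E[X] = 28*0.1818 + 4*0.4545 + 2*0.3637
= 5.0904 + 1.8180 + 0.7274
= 7.6358

E[X] = 7.6358


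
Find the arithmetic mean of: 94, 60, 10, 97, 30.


Sum = 94 + 60 + 10 + 97 + 30 = 291
n = 5
Mean = 291/5 = 58.2000

Mean = 58.2000


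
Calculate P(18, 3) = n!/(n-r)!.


P(18,3) = 18!/15!
= 6402373705728000/1307674368000
= 4896

P(18,3) = 4896


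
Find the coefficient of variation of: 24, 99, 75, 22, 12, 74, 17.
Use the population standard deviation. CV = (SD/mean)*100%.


Mean = 46.1429
SD = 32.7127
CV = (32.7127/46.1429)*100 = 70.8945%

CV = 70.8945%


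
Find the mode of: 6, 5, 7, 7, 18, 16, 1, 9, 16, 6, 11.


Frequencies: 1:1, 5:1, 6:2, 7:2, 9:1, 11:1, 16:2, 18:1
Max frequency = 2
Mode = 6, 7, 16

Mode = 6, 7, 16


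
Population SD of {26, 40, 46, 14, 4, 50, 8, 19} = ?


Mean = 25.8750
Variance = 271.6094
SD = sqrt(271.6094) = 16.4806

SD = 16.4806


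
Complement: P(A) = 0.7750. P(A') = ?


P(not A) = 1 - 0.7750 = 0.2250

P(not A) = 0.2250


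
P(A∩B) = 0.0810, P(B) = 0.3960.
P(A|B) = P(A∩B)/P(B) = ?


P(A|B) = 0.0810/0.3960 = 0.2045

P(A|B) = 0.2045


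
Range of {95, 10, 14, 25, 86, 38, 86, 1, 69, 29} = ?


Max = 95, Min = 1
Range = 95 - 1 = 94

Range = 94


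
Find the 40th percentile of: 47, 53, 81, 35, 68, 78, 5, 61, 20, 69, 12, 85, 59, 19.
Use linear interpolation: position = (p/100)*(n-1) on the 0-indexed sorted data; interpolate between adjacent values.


Sorted: 5, 12, 19, 20, 35, 47, 53, 59, 61, 68, 69, 78, 81, 85
n = 14
Index = 40/100 * 13 = 5.2000
Lower = data[5] = 47, Upper = data[6] = 53
P40 = 47 + 0.2000*(6) = 48.2000

P40 = 48.2000


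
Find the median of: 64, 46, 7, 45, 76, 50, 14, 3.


Sorted: 3, 7, 14, 45, 46, 50, 64, 76
n = 8 (even)
Middle values: 45 and 46
Median = (45+46)/2 = 45.5000

Median = 45.5000


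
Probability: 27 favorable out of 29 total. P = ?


P = 27/29 = 0.9310

P = 0.9310


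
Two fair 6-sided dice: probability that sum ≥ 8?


Total outcomes = 6×6 = 36
Favorable (sum ≥ 8): 15
P = 15/36 = 0.4167

P = 0.4167


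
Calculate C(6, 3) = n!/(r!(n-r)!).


C(6,3) = 6!/(3! × 3!)
= 720/(6 × 6)
= 20

C(6,3) = 20


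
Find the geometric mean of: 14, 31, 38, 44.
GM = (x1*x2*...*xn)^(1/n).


Product = 14 × 31 × 38 × 44 = 725648
GM = 725648^(1/4) = 29.1865

GM = 29.1865


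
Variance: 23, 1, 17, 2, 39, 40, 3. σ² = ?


Mean = 17.8571
Squared deviations: 26.4490, 284.1633, 0.7347, 251.4490, 447.0204, 490.3061, 220.7347
Sum = 1720.8571
Variance = 1720.8571/7 = 245.8367

Variance = 245.8367


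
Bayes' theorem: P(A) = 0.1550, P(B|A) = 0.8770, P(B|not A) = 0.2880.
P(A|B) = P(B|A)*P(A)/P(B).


P(B) = P(B|A)*P(A) + P(B|A')*P(A')
= 0.8770*0.1550 + 0.2880*0.8450
= 0.135935 + 0.243360 = 0.379295
P(A|B) = 0.135935/0.379295 = 0.3584

P(A|B) = 0.3584


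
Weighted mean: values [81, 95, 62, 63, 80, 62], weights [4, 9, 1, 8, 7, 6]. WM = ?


Numerator = 81*4 + 95*9 + 62*1 + 63*8 + 80*7 + 62*6 = 2677
Denominator = 4 + 9 + 1 + 8 + 7 + 6 = 35
WM = 2677/35 = 76.4857

WM = 76.4857


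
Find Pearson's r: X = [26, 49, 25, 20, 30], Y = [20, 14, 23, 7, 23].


Mean X = 30.0000, Mean Y = 17.4000
SD X = 10.019980, SD Y = 6.151423
Cov = 0.200000
r = 0.200000/(10.019980*6.151423) = 0.0032

r = 0.0032


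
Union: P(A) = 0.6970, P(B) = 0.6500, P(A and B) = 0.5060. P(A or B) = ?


P(A∪B) = 0.6970 + 0.6500 - 0.5060
= 1.3470 - 0.5060
= 0.8410

P(A∪B) = 0.8410


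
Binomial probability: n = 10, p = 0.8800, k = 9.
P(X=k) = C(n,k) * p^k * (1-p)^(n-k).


C(10,9) = 10
p^9 = 0.316478
(1-p)^1 = 0.120000
P = 10 * 0.316478 * 0.120000 = 0.3798

P(X=9) = 0.3798


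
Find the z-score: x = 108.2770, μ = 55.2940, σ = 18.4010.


z = (108.2770 - 55.2940)/18.4010
= 52.9830/18.4010
= 2.8794

z = 2.8794


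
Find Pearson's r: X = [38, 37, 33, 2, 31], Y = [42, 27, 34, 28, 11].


Mean X = 28.2000, Mean Y = 28.4000
SD X = 13.347659, SD Y = 10.209799
Cov = 21.920000
r = 21.920000/(13.347659*10.209799) = 0.1608

r = 0.1608


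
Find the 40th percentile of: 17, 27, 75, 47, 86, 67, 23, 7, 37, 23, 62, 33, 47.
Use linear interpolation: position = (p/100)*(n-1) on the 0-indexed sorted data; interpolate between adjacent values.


Sorted: 7, 17, 23, 23, 27, 33, 37, 47, 47, 62, 67, 75, 86
n = 13
Index = 40/100 * 12 = 4.8000
Lower = data[4] = 27, Upper = data[5] = 33
P40 = 27 + 0.8000*(6) = 31.8000

P40 = 31.8000


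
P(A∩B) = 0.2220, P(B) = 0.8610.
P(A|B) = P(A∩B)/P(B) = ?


P(A|B) = 0.2220/0.8610 = 0.2578

P(A|B) = 0.2578


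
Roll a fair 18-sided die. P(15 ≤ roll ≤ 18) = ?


Favorable outcomes (15 ≤ roll ≤ 18): 4
Total outcomes = 18
P = 4/18 = 0.2222

P = 0.2222


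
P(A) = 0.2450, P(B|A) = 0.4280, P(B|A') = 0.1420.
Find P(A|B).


P(B) = P(B|A)*P(A) + P(B|A')*P(A')
= 0.4280*0.2450 + 0.1420*0.7550
= 0.104860 + 0.107210 = 0.212070
P(A|B) = 0.104860/0.212070 = 0.4945

P(A|B) = 0.4945


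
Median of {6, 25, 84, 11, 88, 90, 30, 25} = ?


Sorted: 6, 11, 25, 25, 30, 84, 88, 90
n = 8 (even)
Middle values: 25 and 30
Median = (25+30)/2 = 27.5000

Median = 27.5000


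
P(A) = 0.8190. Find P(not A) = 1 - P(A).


P(not A) = 1 - 0.8190 = 0.1810

P(not A) = 0.1810


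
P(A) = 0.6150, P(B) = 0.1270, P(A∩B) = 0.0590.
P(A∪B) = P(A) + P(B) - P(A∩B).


P(A∪B) = 0.6150 + 0.1270 - 0.0590
= 0.7420 - 0.0590
= 0.6830

P(A∪B) = 0.6830


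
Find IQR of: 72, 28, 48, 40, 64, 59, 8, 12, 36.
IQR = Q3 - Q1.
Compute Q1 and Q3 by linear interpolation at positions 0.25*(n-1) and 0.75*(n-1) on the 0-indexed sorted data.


Sorted: 8, 12, 28, 36, 40, 48, 59, 64, 72
Q1 (25th %ile) = 28.0000
Q3 (75th %ile) = 59.0000
IQR = 59.0000 - 28.0000 = 31.0000

IQR = 31.0000


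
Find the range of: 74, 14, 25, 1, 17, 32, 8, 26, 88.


Max = 88, Min = 1
Range = 88 - 1 = 87

Range = 87


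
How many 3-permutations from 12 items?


P(12,3) = 12!/9!
= 479001600/362880
= 1320

P(12,3) = 1320


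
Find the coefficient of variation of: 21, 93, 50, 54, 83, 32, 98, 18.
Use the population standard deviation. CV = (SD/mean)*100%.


Mean = 56.1250
SD = 29.8891
CV = (29.8891/56.1250)*100 = 53.2546%

CV = 53.2546%


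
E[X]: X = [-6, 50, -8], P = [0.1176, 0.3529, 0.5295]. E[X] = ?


E[X] = -6*0.1176 + 50*0.3529 - 8*0.5295
= -0.7056 + 17.6450 - 4.2360
= 12.7034

E[X] = 12.7034


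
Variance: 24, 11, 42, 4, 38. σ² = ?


Mean = 23.8000
Squared deviations: 0.0400, 163.8400, 331.2400, 392.0400, 201.6400
Sum = 1088.8000
Variance = 1088.8000/5 = 217.7600

Variance = 217.7600


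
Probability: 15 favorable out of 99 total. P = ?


P = 15/99 = 0.1515

P = 0.1515


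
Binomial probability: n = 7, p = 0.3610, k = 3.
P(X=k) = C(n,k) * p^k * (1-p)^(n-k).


C(7,3) = 35
p^3 = 0.047046
(1-p)^4 = 0.166726
P = 35 * 0.047046 * 0.166726 = 0.2745

P(X=3) = 0.2745


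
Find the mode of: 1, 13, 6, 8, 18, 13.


Frequencies: 1:1, 6:1, 8:1, 13:2, 18:1
Max frequency = 2
Mode = 13

Mode = 13


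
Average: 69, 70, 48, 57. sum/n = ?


Sum = 69 + 70 + 48 + 57 = 244
n = 4
Mean = 244/4 = 61.0000

Mean = 61.0000


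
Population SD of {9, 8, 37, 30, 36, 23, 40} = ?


Mean = 26.1429
Variance = 150.6939
SD = sqrt(150.6939) = 12.2757

SD = 12.2757


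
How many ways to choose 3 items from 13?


C(13,3) = 13!/(3! × 10!)
= 6227020800/(6 × 3628800)
= 286

C(13,3) = 286


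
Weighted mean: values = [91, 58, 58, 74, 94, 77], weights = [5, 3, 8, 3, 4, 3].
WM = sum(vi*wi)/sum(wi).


Numerator = 91*5 + 58*3 + 58*8 + 74*3 + 94*4 + 77*3 = 1922
Denominator = 5 + 3 + 8 + 3 + 4 + 3 = 26
WM = 1922/26 = 73.9231

WM = 73.9231


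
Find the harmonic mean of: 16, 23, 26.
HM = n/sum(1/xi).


Sum of reciprocals = 1/16 + 1/23 + 1/26 = 0.144440
HM = 3/0.144440 = 20.7699

HM = 20.7699


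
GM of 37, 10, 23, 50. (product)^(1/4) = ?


Product = 37 × 10 × 23 × 50 = 425500
GM = 425500^(1/4) = 25.5402

GM = 25.5402


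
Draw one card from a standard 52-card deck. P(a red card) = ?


26 red cards in 52 cards
P = 26/52 = 0.5000

P = 0.5000


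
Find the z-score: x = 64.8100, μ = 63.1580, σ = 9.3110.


z = (64.8100 - 63.1580)/9.3110
= 1.6520/9.3110
= 0.1774

z = 0.1774


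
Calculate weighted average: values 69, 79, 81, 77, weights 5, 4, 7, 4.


Numerator = 69*5 + 79*4 + 81*7 + 77*4 = 1536
Denominator = 5 + 4 + 7 + 4 = 20
WM = 1536/20 = 76.8000

WM = 76.8000


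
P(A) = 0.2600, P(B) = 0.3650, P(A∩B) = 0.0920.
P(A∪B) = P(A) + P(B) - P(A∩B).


P(A∪B) = 0.2600 + 0.3650 - 0.0920
= 0.6250 - 0.0920
= 0.5330

P(A∪B) = 0.5330


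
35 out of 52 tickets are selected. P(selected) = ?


P = 35/52 = 0.6731

P = 0.6731


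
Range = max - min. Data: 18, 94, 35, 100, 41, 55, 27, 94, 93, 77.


Max = 100, Min = 18
Range = 100 - 18 = 82

Range = 82


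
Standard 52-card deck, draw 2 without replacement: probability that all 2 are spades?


P(all spades) = (13/52) × (12/51)
= 0.0588

P = 0.0588


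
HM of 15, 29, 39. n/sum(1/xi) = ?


Sum of reciprocals = 1/15 + 1/29 + 1/39 = 0.126790
HM = 3/0.126790 = 23.6611

HM = 23.6611


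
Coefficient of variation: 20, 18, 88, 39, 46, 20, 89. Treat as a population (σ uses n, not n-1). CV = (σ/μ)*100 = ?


Mean = 45.7143
SD = 28.7785
CV = (28.7785/45.7143)*100 = 62.9530%

CV = 62.9530%


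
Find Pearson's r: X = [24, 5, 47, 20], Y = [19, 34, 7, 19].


Mean X = 24.0000, Mean Y = 19.7500
SD X = 15.049917, SD Y = 9.575359
Cov = -140.250000
r = -140.250000/(15.049917*9.575359) = -0.9732

r = -0.9732


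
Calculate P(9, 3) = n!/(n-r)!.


P(9,3) = 9!/6!
= 362880/720
= 504

P(9,3) = 504


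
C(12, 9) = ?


C(12,9) = 12!/(9! × 3!)
= 479001600/(362880 × 6)
= 220

C(12,9) = 220


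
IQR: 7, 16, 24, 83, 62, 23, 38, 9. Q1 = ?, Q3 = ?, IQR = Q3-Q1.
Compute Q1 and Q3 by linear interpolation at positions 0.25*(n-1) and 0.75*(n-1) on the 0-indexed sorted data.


Sorted: 7, 9, 16, 23, 24, 38, 62, 83
Q1 (25th %ile) = 14.2500
Q3 (75th %ile) = 44.0000
IQR = 44.0000 - 14.2500 = 29.7500

IQR = 29.7500


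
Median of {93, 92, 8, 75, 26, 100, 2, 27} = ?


Sorted: 2, 8, 26, 27, 75, 92, 93, 100
n = 8 (even)
Middle values: 27 and 75
Median = (27+75)/2 = 51.0000

Median = 51.0000


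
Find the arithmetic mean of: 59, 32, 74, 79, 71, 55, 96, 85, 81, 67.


Sum = 59 + 32 + 74 + 79 + 71 + 55 + 96 + 85 + 81 + 67 = 699
n = 10
Mean = 699/10 = 69.9000

Mean = 69.9000


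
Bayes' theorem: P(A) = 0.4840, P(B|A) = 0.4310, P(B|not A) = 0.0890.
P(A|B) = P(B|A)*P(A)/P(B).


P(B) = P(B|A)*P(A) + P(B|A')*P(A')
= 0.4310*0.4840 + 0.0890*0.5160
= 0.208604 + 0.045924 = 0.254528
P(A|B) = 0.208604/0.254528 = 0.8196

P(A|B) = 0.8196


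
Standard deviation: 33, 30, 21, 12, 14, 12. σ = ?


Mean = 20.3333
Variance = 72.2222
SD = sqrt(72.2222) = 8.4984

SD = 8.4984


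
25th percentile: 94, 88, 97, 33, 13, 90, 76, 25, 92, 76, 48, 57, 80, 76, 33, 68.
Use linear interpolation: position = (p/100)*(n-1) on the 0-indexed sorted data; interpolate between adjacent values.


Sorted: 13, 25, 33, 33, 48, 57, 68, 76, 76, 76, 80, 88, 90, 92, 94, 97
n = 16
Index = 25/100 * 15 = 3.7500
Lower = data[3] = 33, Upper = data[4] = 48
P25 = 33 + 0.7500*(15) = 44.2500

P25 = 44.2500


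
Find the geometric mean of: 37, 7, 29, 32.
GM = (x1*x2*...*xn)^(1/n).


Product = 37 × 7 × 29 × 32 = 240352
GM = 240352^(1/4) = 22.1417

GM = 22.1417


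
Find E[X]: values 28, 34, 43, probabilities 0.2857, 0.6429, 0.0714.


E[X] = 28*0.2857 + 34*0.6429 + 43*0.0714
= 7.9996 + 21.8586 + 3.0702
= 32.9284

E[X] = 32.9284


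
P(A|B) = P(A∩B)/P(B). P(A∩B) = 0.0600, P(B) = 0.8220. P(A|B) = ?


P(A|B) = 0.0600/0.8220 = 0.0730

P(A|B) = 0.0730


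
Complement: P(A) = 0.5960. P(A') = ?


P(not A) = 1 - 0.5960 = 0.4040

P(not A) = 0.4040


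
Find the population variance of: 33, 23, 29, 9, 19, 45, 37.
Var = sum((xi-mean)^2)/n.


Mean = 27.8571
Squared deviations: 26.4490, 23.5918, 1.3061, 355.5918, 78.4490, 293.8776, 83.5918
Sum = 862.8571
Variance = 862.8571/7 = 123.2653

Variance = 123.2653


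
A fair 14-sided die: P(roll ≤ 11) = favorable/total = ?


Favorable outcomes (roll ≤ 11): 11
Total outcomes = 14
P = 11/14 = 0.7857

P = 0.7857


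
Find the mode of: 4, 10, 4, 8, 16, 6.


Frequencies: 4:2, 6:1, 8:1, 10:1, 16:1
Max frequency = 2
Mode = 4

Mode = 4


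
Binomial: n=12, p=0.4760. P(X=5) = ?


C(12,5) = 792
p^5 = 0.024436
(1-p)^7 = 0.010847
P = 792 * 0.024436 * 0.010847 = 0.2099

P(X=5) = 0.2099


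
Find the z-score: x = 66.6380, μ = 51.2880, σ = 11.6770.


z = (66.6380 - 51.2880)/11.6770
= 15.3500/11.6770
= 1.3145

z = 1.3145


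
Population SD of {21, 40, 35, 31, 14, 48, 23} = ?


Mean = 30.2857
Variance = 119.3469
SD = sqrt(119.3469) = 10.9246

SD = 10.9246


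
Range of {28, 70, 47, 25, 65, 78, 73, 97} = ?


Max = 97, Min = 25
Range = 97 - 25 = 72

Range = 72


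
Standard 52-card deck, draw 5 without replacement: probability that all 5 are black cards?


P(all black cards) = (26/52) × (25/51) × (24/50) × (23/49) × (22/48)
= 0.0253

P = 0.0253


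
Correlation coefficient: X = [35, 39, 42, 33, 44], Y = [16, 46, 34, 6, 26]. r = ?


Mean X = 38.6000, Mean Y = 25.6000
SD X = 4.127953, SD Y = 13.879481
Cov = 36.640000
r = 36.640000/(4.127953*13.879481) = 0.6395

r = 0.6395


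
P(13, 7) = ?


P(13,7) = 13!/6!
= 6227020800/720
= 8648640

P(13,7) = 8648640


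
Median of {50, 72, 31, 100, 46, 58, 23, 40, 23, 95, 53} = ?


Sorted: 23, 23, 31, 40, 46, 50, 53, 58, 72, 95, 100
n = 11 (odd)
Middle value = 50

Median = 50


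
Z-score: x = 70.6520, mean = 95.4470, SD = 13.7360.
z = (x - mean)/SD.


z = (70.6520 - 95.4470)/13.7360
= -24.7950/13.7360
= -1.8051

z = -1.8051


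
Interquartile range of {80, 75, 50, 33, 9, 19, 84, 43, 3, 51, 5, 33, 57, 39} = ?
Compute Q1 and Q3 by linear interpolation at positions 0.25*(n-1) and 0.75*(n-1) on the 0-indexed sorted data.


Sorted: 3, 5, 9, 19, 33, 33, 39, 43, 50, 51, 57, 75, 80, 84
Q1 (25th %ile) = 22.5000
Q3 (75th %ile) = 55.5000
IQR = 55.5000 - 22.5000 = 33.0000

IQR = 33.0000


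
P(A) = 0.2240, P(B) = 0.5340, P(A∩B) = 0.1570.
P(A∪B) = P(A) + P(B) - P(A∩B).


P(A∪B) = 0.2240 + 0.5340 - 0.1570
= 0.7580 - 0.1570
= 0.6010

P(A∪B) = 0.6010


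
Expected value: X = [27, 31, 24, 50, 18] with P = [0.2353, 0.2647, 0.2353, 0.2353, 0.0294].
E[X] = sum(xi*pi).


E[X] = 27*0.2353 + 31*0.2647 + 24*0.2353 + 50*0.2353 + 18*0.0294
= 6.3531 + 8.2057 + 5.6472 + 11.7650 + 0.5292
= 32.5002

E[X] = 32.5002


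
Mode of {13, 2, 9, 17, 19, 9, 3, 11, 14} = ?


Frequencies: 2:1, 3:1, 9:2, 11:1, 13:1, 14:1, 17:1, 19:1
Max frequency = 2
Mode = 9

Mode = 9


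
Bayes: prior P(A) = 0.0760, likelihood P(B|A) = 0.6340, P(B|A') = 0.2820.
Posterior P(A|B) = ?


P(B) = P(B|A)*P(A) + P(B|A')*P(A')
= 0.6340*0.0760 + 0.2820*0.9240
= 0.048184 + 0.260568 = 0.308752
P(A|B) = 0.048184/0.308752 = 0.1561

P(A|B) = 0.1561


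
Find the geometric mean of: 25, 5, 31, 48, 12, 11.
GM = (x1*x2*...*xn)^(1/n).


Product = 25 × 5 × 31 × 48 × 12 × 11 = 24552000
GM = 24552000^(1/6) = 17.0483

GM = 17.0483


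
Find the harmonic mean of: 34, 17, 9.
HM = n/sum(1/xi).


Sum of reciprocals = 1/34 + 1/17 + 1/9 = 0.199346
HM = 3/0.199346 = 15.0492

HM = 15.0492


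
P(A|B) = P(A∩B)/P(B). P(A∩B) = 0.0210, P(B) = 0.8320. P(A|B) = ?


P(A|B) = 0.0210/0.8320 = 0.0252

P(A|B) = 0.0252


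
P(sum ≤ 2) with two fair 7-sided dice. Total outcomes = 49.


Total outcomes = 7×7 = 49
Favorable (sum ≤ 2): 1
P = 1/49 = 0.0204

P = 0.0204


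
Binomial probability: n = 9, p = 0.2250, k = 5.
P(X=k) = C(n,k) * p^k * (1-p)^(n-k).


C(9,5) = 126
p^5 = 0.000577
(1-p)^4 = 0.360750
P = 126 * 0.000577 * 0.360750 = 0.0262

P(X=5) = 0.0262


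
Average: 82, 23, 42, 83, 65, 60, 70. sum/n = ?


Sum = 82 + 23 + 42 + 83 + 65 + 60 + 70 = 425
n = 7
Mean = 425/7 = 60.7143

Mean = 60.7143


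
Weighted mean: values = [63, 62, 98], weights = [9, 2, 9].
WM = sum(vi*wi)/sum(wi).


Numerator = 63*9 + 62*2 + 98*9 = 1573
Denominator = 9 + 2 + 9 = 20
WM = 1573/20 = 78.6500

WM = 78.6500


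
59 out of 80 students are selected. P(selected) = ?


P = 59/80 = 0.7375

P = 0.7375


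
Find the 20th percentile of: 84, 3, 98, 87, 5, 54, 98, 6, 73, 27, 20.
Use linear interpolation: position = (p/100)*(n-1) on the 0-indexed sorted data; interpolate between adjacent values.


Sorted: 3, 5, 6, 20, 27, 54, 73, 84, 87, 98, 98
n = 11
Index = 20/100 * 10 = 2.0000
Lower = data[2] = 6, Upper = data[3] = 20
P20 = 6 + 0*(14) = 6.0000

P20 = 6.0000


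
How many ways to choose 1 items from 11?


C(11,1) = 11!/(1! × 10!)
= 39916800/(1 × 3628800)
= 11

C(11,1) = 11


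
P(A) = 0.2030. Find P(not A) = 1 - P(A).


P(not A) = 1 - 0.2030 = 0.7970

P(not A) = 0.7970


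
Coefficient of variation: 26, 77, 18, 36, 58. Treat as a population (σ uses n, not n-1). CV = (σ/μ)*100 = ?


Mean = 43.0000
SD = 21.6518
CV = (21.6518/43.0000)*100 = 50.3530%

CV = 50.3530%


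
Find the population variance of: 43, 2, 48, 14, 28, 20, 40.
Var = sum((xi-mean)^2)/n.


Mean = 27.8571
Squared deviations: 229.3061, 668.5918, 405.7347, 192.0204, 0.0204, 61.7347, 147.4490
Sum = 1704.8571
Variance = 1704.8571/7 = 243.5510

Variance = 243.5510


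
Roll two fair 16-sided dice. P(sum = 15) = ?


Total outcomes = 16×16 = 256
Favorable (sum = 15): 14
P = 14/256 = 0.0547

P = 0.0547


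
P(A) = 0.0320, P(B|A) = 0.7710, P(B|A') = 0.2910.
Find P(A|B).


P(B) = P(B|A)*P(A) + P(B|A')*P(A')
= 0.7710*0.0320 + 0.2910*0.9680
= 0.024672 + 0.281688 = 0.306360
P(A|B) = 0.024672/0.306360 = 0.0805

P(A|B) = 0.0805


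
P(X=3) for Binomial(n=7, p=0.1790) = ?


C(7,3) = 35
p^3 = 0.005735
(1-p)^4 = 0.454331
P = 35 * 0.005735 * 0.454331 = 0.0912

P(X=3) = 0.0912


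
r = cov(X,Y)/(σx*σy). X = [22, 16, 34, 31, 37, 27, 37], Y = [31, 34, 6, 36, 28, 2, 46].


Mean X = 29.1429, Mean Y = 26.1429
SD X = 7.356796, SD Y = 14.970720
Cov = 0.693878
r = 0.693878/(7.356796*14.970720) = 0.0063

r = 0.0063


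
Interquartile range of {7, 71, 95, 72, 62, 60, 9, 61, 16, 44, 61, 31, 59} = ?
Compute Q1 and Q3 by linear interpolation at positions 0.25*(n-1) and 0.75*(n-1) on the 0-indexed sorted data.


Sorted: 7, 9, 16, 31, 44, 59, 60, 61, 61, 62, 71, 72, 95
Q1 (25th %ile) = 31.0000
Q3 (75th %ile) = 62.0000
IQR = 62.0000 - 31.0000 = 31.0000

IQR = 31.0000


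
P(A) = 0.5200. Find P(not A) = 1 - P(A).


P(not A) = 1 - 0.5200 = 0.4800

P(not A) = 0.4800


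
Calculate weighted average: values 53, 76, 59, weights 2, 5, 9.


Numerator = 53*2 + 76*5 + 59*9 = 1017
Denominator = 2 + 5 + 9 = 16
WM = 1017/16 = 63.5625

WM = 63.5625


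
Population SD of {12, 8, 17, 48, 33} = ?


Mean = 23.6000
Variance = 221.0400
SD = sqrt(221.0400) = 14.8674

SD = 14.8674


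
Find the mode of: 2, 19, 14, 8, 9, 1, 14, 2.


Frequencies: 1:1, 2:2, 8:1, 9:1, 14:2, 19:1
Max frequency = 2
Mode = 2, 14

Mode = 2, 14


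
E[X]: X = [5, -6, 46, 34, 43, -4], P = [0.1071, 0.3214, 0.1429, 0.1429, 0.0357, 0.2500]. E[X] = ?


E[X] = 5*0.1071 - 6*0.3214 + 46*0.1429 + 34*0.1429 + 43*0.0357 - 4*0.2500
= 0.5355 - 1.9284 + 6.5734 + 4.8586 + 1.5351 - 1.0000
= 10.5742

E[X] = 10.5742


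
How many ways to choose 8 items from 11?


C(11,8) = 11!/(8! × 3!)
= 39916800/(40320 × 6)
= 165

C(11,8) = 165


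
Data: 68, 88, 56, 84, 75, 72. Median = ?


Sorted: 56, 68, 72, 75, 84, 88
n = 6 (even)
Middle values: 72 and 75
Median = (72+75)/2 = 73.5000

Median = 73.5000


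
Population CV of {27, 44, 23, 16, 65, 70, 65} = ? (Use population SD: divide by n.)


Mean = 44.2857
SD = 20.9470
CV = (20.9470/44.2857)*100 = 47.2996%

CV = 47.2996%


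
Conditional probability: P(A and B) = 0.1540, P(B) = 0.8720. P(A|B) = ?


P(A|B) = 0.1540/0.8720 = 0.1766

P(A|B) = 0.1766


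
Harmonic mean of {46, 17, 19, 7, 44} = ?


Sum of reciprocals = 1/46 + 1/17 + 1/19 + 1/7 + 1/44 = 0.298779
HM = 5/0.298779 = 16.7348

HM = 16.7348


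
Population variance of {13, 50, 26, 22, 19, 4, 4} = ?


Mean = 19.7143
Squared deviations: 45.0816, 917.2245, 39.5102, 5.2245, 0.5102, 246.9388, 246.9388
Sum = 1501.4286
Variance = 1501.4286/7 = 214.4898

Variance = 214.4898


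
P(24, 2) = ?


P(24,2) = 24!/22!
= 620448401733239439360000/1124000727777607680000
= 552

P(24,2) = 552


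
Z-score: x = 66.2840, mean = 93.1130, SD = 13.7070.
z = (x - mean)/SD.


z = (66.2840 - 93.1130)/13.7070
= -26.8290/13.7070
= -1.9573

z = -1.9573


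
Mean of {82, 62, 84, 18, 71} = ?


Sum = 82 + 62 + 84 + 18 + 71 = 317
n = 5
Mean = 317/5 = 63.4000

Mean = 63.4000


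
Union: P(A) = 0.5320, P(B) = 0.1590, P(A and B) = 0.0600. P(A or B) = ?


P(A∪B) = 0.5320 + 0.1590 - 0.0600
= 0.6910 - 0.0600
= 0.6310

P(A∪B) = 0.6310


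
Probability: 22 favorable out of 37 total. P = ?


P = 22/37 = 0.5946

P = 0.5946


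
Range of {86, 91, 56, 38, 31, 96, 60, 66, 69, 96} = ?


Max = 96, Min = 31
Range = 96 - 31 = 65

Range = 65


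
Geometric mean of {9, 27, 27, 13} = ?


Product = 9 × 27 × 27 × 13 = 85293
GM = 85293^(1/4) = 17.0895

GM = 17.0895


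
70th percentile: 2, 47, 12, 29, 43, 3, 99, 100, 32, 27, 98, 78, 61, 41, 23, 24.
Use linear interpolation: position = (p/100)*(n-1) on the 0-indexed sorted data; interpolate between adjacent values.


Sorted: 2, 3, 12, 23, 24, 27, 29, 32, 41, 43, 47, 61, 78, 98, 99, 100
n = 16
Index = 70/100 * 15 = 10.5000
Lower = data[10] = 47, Upper = data[11] = 61
P70 = 47 + 0.5000*(14) = 54.0000

P70 = 54.0000


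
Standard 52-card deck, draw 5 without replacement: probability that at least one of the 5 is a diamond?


P(at least one) = 1 - P(none)
P(none) = (39/52) × (38/51) × (37/50) × (36/49) × (35/48) = 0.221534
P(at least one) = 1 - 0.221534 = 0.7785

P = 0.7785


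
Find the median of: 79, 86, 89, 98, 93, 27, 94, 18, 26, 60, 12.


Sorted: 12, 18, 26, 27, 60, 79, 86, 89, 93, 94, 98
n = 11 (odd)
Middle value = 79

Median = 79


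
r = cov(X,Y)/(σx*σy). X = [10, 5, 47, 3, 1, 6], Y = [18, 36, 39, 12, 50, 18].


Mean X = 12.0000, Mean Y = 28.8333
SD X = 15.895492, SD Y = 13.667683
Cov = 51.833333
r = 51.833333/(15.895492*13.667683) = 0.2386

r = 0.2386


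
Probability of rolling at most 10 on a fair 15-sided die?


Favorable outcomes (roll ≤ 10): 10
Total outcomes = 15
P = 10/15 = 0.6667

P = 0.6667


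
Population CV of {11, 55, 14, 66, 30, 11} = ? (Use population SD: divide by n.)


Mean = 31.1667
SD = 21.9501
CV = (21.9501/31.1667)*100 = 70.4280%

CV = 70.4280%


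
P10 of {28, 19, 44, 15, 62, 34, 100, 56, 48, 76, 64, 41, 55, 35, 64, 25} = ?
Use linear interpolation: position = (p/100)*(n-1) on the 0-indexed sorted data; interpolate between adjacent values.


Sorted: 15, 19, 25, 28, 34, 35, 41, 44, 48, 55, 56, 62, 64, 64, 76, 100
n = 16
Index = 10/100 * 15 = 1.5000
Lower = data[1] = 19, Upper = data[2] = 25
P10 = 19 + 0.5000*(6) = 22.0000

P10 = 22.0000


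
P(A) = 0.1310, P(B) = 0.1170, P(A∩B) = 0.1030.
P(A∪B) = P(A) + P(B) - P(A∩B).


P(A∪B) = 0.1310 + 0.1170 - 0.1030
= 0.2480 - 0.1030
= 0.1450

P(A∪B) = 0.1450


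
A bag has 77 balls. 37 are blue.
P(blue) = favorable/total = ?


P = 37/77 = 0.4805

P = 0.4805


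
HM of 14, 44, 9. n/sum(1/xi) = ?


Sum of reciprocals = 1/14 + 1/44 + 1/9 = 0.205267
HM = 3/0.205267 = 14.6151

HM = 14.6151


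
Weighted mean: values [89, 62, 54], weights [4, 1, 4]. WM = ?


Numerator = 89*4 + 62*1 + 54*4 = 634
Denominator = 4 + 1 + 4 = 9
WM = 634/9 = 70.4444

WM = 70.4444


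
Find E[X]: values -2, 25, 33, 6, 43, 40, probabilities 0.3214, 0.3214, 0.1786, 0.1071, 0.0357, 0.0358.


E[X] = -2*0.3214 + 25*0.3214 + 33*0.1786 + 6*0.1071 + 43*0.0357 + 40*0.0358
= -0.6428 + 8.0350 + 5.8938 + 0.6426 + 1.5351 + 1.4320
= 16.8957

E[X] = 16.8957


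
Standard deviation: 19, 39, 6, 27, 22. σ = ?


Mean = 22.6000
Variance = 115.4400
SD = sqrt(115.4400) = 10.7443

SD = 10.7443


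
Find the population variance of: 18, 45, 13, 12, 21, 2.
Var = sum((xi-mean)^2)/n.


Mean = 18.5000
Squared deviations: 0.2500, 702.2500, 30.2500, 42.2500, 6.2500, 272.2500
Sum = 1053.5000
Variance = 1053.5000/6 = 175.5833

Variance = 175.5833


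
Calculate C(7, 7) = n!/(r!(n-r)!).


C(7,7) = 7!/(7! × 0!)
= 5040/(5040 × 1)
= 1

C(7,7) = 1


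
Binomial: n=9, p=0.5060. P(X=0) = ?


C(9,0) = 1
p^0 = 1.000000
(1-p)^9 = 0.001752
P = 1 * 1.000000 * 0.001752 = 0.0018

P(X=0) = 0.0018


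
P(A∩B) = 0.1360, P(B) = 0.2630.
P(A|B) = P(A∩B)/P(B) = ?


P(A|B) = 0.1360/0.2630 = 0.5171

P(A|B) = 0.5171


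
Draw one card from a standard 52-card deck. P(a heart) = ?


13 hearts in 52 cards
P = 13/52 = 0.2500

P = 0.2500


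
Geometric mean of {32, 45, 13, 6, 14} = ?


Product = 32 × 45 × 13 × 6 × 14 = 1572480
GM = 1572480^(1/5) = 17.3507

GM = 17.3507


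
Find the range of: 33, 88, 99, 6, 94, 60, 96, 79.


Max = 99, Min = 6
Range = 99 - 6 = 93

Range = 93


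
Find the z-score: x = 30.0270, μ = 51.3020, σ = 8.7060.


z = (30.0270 - 51.3020)/8.7060
= -21.2750/8.7060
= -2.4437

z = -2.4437


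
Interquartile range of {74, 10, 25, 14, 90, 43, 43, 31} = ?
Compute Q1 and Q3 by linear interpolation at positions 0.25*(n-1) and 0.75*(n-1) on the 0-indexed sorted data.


Sorted: 10, 14, 25, 31, 43, 43, 74, 90
Q1 (25th %ile) = 22.2500
Q3 (75th %ile) = 50.7500
IQR = 50.7500 - 22.2500 = 28.5000

IQR = 28.5000


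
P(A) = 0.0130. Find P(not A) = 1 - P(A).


P(not A) = 1 - 0.0130 = 0.9870

P(not A) = 0.9870


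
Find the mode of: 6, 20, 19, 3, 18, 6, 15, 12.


Frequencies: 3:1, 6:2, 12:1, 15:1, 18:1, 19:1, 20:1
Max frequency = 2
Mode = 6

Mode = 6


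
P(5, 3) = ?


P(5,3) = 5!/2!
= 120/2
= 60

P(5,3) = 60


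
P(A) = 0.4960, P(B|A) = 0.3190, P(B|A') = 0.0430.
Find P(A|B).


P(B) = P(B|A)*P(A) + P(B|A')*P(A')
= 0.3190*0.4960 + 0.0430*0.5040
= 0.158224 + 0.021672 = 0.179896
P(A|B) = 0.158224/0.179896 = 0.8795

P(A|B) = 0.8795


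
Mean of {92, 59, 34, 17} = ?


Sum = 92 + 59 + 34 + 17 = 202
n = 4
Mean = 202/4 = 50.5000

Mean = 50.5000


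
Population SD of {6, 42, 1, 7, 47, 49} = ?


Mean = 25.3333
Variance = 434.8889
SD = sqrt(434.8889) = 20.8540

SD = 20.8540


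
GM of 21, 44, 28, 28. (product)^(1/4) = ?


Product = 21 × 44 × 28 × 28 = 724416
GM = 724416^(1/4) = 29.1741

GM = 29.1741


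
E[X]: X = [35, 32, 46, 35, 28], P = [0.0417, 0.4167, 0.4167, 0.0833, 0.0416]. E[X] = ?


E[X] = 35*0.0417 + 32*0.4167 + 46*0.4167 + 35*0.0833 + 28*0.0416
= 1.4595 + 13.3344 + 19.1682 + 2.9155 + 1.1648
= 38.0424

E[X] = 38.0424


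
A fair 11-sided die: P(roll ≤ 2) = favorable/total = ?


Favorable outcomes (roll ≤ 2): 2
Total outcomes = 11
P = 2/11 = 0.1818

P = 0.1818


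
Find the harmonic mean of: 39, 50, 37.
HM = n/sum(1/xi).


Sum of reciprocals = 1/39 + 1/50 + 1/37 = 0.072668
HM = 3/0.072668 = 41.2836

HM = 41.2836


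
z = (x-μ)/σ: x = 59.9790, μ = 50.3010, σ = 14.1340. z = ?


z = (59.9790 - 50.3010)/14.1340
= 9.6780/14.1340
= 0.6847

z = 0.6847


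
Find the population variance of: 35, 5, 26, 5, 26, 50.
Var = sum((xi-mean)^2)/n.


Mean = 24.5000
Squared deviations: 110.2500, 380.2500, 2.2500, 380.2500, 2.2500, 650.2500
Sum = 1525.5000
Variance = 1525.5000/6 = 254.2500

Variance = 254.2500


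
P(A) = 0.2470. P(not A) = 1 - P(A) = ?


P(not A) = 1 - 0.2470 = 0.7530

P(not A) = 0.7530
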